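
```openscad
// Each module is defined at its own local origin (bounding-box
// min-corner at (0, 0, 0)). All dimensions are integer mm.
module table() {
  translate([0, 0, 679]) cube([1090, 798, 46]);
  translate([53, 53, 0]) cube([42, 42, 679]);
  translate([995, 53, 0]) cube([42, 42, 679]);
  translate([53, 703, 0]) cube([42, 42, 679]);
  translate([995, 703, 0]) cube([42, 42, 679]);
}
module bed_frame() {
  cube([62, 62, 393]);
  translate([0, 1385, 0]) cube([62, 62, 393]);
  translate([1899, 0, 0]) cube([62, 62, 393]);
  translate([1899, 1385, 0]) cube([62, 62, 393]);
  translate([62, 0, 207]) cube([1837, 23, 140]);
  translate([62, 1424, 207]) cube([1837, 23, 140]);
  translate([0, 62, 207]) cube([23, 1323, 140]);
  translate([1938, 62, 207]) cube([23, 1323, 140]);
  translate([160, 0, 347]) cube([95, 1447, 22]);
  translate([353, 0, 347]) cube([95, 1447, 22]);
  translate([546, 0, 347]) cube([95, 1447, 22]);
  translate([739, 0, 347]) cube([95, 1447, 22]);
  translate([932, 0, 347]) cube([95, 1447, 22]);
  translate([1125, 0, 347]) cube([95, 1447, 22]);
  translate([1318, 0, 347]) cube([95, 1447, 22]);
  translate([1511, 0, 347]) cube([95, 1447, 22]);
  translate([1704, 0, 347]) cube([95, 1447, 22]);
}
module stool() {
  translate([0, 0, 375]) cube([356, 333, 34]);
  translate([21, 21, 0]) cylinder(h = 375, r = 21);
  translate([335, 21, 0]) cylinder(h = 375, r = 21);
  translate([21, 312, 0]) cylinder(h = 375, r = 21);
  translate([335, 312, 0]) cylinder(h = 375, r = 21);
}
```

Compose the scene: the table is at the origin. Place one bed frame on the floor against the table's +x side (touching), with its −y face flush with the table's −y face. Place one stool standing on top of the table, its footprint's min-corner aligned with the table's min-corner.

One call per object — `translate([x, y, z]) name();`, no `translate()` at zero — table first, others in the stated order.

table();
translate([1090, 0, 0]) bed_frame();
translate([0, 0, 725]) stool();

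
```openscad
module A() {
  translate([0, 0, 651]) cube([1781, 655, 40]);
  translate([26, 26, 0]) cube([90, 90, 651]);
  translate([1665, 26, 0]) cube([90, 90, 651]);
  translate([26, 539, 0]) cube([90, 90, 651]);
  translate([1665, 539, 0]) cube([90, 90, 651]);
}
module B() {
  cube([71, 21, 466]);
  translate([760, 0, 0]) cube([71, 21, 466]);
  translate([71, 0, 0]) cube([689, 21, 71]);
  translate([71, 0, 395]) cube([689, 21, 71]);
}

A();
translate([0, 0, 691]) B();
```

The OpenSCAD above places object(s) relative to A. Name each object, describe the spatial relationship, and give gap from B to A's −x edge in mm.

A is a table. B is a picture frame. The picture frame is on top of the table. The gap from the picture frame to the table's −x edge is 0 mm.

The picture frame's min-x is at 0; the table's min-x is 0; gap = 0 mm.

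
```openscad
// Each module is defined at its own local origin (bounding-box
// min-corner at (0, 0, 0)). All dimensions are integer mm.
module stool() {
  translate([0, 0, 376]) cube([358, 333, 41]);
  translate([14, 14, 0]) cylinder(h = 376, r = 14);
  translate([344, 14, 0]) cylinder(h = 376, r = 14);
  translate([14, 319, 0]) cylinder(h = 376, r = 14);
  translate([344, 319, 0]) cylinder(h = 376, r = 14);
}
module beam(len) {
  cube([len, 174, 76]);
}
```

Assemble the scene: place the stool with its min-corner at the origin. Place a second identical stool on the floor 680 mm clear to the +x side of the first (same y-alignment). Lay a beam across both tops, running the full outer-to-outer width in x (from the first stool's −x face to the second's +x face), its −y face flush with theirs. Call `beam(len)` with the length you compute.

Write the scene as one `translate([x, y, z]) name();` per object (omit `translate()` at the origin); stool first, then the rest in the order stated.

stool();
translate([1038, 0, 0]) stool();
translate([0, 0, 417]) beam(1396);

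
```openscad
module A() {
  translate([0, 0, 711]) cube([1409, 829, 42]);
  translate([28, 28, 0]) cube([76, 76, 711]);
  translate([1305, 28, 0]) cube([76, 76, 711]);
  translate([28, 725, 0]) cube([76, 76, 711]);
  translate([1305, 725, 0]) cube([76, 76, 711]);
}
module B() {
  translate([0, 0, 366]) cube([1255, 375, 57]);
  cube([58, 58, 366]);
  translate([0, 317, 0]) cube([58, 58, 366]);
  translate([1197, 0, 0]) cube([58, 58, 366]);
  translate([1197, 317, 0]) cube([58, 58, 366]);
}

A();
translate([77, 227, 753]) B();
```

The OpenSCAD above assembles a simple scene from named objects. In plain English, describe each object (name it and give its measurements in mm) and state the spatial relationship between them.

A is a table: top 1409 mm (x) × 829 mm (y), 42 mm thick, upper face at z = 753 mm, on four 76×76 mm square legs, each inset 28 mm from the nearest pair of top edges, running from z = 0 to the bottom of the top.

B is a bench: a 1255×375 mm seat slab, 57 mm thick, top at z = 423 mm, on four 58×58 mm square legs flush with the seat corners and standing on z = 0.

The bench is on top of the table, centred.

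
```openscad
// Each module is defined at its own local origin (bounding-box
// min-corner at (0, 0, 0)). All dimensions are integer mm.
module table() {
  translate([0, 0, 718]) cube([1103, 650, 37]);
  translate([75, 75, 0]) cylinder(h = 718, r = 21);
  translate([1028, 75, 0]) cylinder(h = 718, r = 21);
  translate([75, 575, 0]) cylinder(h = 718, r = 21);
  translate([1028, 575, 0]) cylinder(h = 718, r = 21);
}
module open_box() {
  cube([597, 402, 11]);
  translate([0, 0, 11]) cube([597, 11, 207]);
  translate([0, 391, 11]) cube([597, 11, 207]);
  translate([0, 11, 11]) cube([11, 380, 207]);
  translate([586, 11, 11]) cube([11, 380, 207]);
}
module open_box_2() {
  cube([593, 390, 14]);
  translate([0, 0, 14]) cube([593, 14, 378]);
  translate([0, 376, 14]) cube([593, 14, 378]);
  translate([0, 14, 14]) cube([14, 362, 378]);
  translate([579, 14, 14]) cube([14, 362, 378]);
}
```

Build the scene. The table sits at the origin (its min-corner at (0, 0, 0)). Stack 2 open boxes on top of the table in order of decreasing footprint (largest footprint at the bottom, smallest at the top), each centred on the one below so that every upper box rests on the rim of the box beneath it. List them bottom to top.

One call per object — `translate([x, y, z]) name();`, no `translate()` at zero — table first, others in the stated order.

table();
translate([253, 124, 755]) open_box();
translate([255, 130, 973]) open_box_2();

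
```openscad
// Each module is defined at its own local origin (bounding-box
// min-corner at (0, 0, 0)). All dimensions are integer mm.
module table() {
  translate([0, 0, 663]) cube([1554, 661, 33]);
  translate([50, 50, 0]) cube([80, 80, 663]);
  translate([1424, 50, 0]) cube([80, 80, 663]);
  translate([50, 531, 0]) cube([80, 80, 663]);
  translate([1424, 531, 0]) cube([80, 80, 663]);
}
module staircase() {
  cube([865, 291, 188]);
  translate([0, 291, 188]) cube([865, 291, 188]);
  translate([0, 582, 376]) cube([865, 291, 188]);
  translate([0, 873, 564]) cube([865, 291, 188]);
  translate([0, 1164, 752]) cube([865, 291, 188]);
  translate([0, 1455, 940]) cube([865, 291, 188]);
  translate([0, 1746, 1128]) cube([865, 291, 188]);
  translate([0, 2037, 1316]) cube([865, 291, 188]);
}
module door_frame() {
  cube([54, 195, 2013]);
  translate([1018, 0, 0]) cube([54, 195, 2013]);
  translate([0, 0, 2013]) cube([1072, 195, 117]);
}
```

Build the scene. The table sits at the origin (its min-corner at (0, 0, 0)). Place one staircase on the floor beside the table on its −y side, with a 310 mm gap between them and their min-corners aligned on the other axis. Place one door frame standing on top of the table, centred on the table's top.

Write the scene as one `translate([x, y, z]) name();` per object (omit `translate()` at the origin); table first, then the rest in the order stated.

table();
translate([0, -2638, 0]) staircase();
translate([241, 233, 696]) door_frame();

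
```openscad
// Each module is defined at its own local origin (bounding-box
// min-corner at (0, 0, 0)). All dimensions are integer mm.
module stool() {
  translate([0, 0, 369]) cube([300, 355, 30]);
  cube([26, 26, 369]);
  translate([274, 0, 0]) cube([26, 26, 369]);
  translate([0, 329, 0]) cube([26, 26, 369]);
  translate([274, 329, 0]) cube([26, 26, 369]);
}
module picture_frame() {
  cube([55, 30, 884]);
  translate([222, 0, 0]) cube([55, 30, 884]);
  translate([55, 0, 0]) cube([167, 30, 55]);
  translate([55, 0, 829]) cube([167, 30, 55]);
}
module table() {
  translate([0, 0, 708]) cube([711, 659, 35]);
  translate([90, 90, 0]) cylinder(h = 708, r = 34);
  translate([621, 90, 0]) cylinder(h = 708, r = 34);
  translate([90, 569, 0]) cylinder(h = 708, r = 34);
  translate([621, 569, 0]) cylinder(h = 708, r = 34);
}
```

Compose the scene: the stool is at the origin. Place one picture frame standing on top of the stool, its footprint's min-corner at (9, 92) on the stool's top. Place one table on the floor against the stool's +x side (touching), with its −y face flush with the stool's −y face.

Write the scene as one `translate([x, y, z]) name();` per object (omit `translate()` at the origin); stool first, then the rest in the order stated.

stool();
translate([9, 92, 399]) picture_frame();
translate([300, 0, 0]) table();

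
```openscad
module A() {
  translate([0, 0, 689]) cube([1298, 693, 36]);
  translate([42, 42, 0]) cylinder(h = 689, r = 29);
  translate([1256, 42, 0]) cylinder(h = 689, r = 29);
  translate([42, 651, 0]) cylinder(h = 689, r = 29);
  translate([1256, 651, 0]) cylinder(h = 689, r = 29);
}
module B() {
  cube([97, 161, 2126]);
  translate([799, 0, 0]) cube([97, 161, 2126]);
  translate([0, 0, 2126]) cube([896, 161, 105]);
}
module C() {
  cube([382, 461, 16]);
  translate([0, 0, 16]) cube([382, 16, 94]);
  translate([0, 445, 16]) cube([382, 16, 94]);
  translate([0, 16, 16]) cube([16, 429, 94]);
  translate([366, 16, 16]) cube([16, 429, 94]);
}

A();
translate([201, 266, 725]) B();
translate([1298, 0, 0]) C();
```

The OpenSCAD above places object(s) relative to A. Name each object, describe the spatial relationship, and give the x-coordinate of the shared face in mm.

A is a table. B is a door frame. C is an open box. The door frame is on top of the table, centred. The open box is against the table's +x side, with their −y faces flush. The x-coordinate of the shared face is 1298 mm.

The table's +x face and the open box's −x face are both at x = 1298 mm.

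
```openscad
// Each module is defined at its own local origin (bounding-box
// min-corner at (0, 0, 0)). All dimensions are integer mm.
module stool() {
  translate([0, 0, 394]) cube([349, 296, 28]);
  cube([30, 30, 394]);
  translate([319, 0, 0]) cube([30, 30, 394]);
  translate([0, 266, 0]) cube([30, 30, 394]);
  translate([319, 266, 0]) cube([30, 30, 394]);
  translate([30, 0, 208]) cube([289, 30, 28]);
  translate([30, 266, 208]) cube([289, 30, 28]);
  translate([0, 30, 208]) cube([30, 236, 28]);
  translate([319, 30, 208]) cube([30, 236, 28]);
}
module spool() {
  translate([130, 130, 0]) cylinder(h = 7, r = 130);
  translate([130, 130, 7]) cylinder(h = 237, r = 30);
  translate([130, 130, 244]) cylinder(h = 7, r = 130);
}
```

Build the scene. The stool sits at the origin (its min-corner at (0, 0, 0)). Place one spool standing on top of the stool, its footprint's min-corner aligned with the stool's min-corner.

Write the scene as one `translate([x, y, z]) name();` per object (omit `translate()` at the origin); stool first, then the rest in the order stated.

stool();
translate([0, 0, 422]) spool();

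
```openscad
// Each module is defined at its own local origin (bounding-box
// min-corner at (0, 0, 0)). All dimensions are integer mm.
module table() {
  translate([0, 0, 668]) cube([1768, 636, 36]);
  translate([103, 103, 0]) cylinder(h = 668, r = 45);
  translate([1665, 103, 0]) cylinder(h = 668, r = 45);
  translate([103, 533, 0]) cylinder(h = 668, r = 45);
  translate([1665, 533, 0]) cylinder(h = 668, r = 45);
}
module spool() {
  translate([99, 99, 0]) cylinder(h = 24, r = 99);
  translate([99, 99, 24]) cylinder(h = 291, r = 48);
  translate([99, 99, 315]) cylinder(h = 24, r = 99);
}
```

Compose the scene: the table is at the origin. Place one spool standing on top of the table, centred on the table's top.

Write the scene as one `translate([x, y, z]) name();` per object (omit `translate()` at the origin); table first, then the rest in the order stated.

table();
translate([785, 219, 704]) spool();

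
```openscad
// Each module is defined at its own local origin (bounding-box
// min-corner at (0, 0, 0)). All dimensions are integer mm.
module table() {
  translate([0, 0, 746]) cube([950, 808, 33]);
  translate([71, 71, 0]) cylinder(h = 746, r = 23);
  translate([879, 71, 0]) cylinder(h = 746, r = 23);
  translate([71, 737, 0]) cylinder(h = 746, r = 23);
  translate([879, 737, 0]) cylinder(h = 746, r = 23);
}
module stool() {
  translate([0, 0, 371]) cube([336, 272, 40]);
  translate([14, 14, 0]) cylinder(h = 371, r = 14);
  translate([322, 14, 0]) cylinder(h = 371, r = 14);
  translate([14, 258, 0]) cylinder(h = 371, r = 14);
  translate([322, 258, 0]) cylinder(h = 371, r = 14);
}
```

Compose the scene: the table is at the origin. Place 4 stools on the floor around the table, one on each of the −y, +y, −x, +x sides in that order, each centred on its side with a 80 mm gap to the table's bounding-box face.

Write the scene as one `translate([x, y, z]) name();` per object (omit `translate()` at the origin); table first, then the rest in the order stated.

table();
translate([307, -352, 0]) stool();
translate([307, 888, 0]) stool();
translate([-416, 268, 0]) stool();
translate([1030, 268, 0]) stool();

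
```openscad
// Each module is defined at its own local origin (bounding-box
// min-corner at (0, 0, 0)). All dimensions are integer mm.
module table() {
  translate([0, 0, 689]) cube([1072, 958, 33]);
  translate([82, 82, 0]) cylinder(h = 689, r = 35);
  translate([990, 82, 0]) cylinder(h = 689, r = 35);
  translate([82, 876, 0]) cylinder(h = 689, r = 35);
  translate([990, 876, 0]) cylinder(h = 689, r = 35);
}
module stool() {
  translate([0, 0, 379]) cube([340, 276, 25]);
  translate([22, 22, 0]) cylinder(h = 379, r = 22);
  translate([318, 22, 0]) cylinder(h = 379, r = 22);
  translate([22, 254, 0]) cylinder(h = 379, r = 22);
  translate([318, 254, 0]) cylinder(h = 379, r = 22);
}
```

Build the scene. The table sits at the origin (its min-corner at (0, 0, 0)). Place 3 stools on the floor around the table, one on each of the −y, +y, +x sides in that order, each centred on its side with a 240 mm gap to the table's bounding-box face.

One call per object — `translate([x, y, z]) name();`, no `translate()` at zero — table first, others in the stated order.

table();
translate([366, -516, 0]) stool();
translate([366, 1198, 0]) stool();
translate([1312, 341, 0]) stool();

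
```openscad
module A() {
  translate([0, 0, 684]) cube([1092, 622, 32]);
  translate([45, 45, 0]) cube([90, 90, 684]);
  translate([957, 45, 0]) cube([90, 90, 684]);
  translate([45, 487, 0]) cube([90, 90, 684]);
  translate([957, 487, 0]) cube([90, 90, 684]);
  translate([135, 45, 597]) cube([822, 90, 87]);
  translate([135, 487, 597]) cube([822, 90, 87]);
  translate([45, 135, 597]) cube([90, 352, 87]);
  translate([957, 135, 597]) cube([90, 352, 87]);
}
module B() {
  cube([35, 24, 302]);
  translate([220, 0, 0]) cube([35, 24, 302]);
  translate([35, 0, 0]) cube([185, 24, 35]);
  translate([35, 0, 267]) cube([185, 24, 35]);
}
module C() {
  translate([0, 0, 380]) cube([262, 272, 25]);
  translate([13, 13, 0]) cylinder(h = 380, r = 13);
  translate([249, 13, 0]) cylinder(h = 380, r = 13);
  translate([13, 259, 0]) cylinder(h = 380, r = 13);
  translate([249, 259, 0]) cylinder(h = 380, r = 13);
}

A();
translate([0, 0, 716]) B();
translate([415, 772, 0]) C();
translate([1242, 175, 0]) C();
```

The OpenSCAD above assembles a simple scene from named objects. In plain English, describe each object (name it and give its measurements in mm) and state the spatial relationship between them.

A is a rectangular dining table. The top is 1092×622×32 mm with its upper surface at z = 716 mm. It stands on four 90×90 mm square legs, each inset 45 mm from the nearest pair of top edges, running from the floor to the underside of the top. Four apron rails, 90 mm thick and 87 mm tall, run between adjacent legs with their top edges flush with the underside of the top and their outer faces flush with the legs' outer faces.

B is a rectangular picture frame lying in the x–z plane (depth along y). The opening is 185 mm wide (x) by 232 mm tall (z), surrounded by a border 35 mm wide on all four sides. The frame is 24 mm deep and is made of two full-height vertical stiles with two horizontal rails fitted between them.

C is a four-legged stool. The seat is a 262×272×25 mm slab whose top surface is at z = 405 mm; four round legs, each 26 mm in diameter, run from the floor (z = 0) to the underside of the seat, each leg's axis is inset half a diameter from the nearest pair of seat edges (so the leg's bounding box is flush with the corner).

The picture frame is on top of the table. Two stools sit around the table at the +y, +x sides.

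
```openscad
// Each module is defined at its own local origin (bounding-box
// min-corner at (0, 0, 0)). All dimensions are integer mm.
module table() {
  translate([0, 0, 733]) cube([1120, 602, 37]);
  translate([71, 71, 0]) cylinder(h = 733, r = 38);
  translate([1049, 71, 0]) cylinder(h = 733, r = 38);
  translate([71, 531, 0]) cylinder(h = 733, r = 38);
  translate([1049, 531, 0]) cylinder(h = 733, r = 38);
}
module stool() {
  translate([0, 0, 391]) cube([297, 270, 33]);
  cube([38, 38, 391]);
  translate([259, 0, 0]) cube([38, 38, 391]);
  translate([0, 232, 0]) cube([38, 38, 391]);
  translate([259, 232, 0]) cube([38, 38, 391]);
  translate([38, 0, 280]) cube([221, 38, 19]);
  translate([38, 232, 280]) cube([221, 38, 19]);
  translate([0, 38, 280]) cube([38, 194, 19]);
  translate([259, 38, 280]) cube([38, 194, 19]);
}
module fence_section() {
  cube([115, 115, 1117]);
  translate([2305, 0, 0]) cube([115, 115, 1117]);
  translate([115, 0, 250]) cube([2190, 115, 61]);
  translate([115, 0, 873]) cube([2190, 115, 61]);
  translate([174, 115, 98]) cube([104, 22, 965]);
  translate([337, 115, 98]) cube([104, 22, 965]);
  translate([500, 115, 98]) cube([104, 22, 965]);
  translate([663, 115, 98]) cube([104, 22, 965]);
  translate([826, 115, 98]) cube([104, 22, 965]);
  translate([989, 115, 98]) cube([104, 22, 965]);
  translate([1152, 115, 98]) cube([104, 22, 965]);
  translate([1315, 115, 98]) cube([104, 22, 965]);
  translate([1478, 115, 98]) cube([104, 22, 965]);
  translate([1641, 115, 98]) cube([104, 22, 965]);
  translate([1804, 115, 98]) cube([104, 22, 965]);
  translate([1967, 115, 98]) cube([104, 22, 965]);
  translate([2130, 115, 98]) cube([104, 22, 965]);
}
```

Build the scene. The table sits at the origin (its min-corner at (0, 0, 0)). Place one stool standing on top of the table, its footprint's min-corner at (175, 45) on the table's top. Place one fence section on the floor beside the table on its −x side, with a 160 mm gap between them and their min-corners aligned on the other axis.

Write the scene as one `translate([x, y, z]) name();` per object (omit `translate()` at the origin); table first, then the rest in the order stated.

table();
translate([175, 45, 770]) stool();
translate([-2580, 0, 0]) fence_section();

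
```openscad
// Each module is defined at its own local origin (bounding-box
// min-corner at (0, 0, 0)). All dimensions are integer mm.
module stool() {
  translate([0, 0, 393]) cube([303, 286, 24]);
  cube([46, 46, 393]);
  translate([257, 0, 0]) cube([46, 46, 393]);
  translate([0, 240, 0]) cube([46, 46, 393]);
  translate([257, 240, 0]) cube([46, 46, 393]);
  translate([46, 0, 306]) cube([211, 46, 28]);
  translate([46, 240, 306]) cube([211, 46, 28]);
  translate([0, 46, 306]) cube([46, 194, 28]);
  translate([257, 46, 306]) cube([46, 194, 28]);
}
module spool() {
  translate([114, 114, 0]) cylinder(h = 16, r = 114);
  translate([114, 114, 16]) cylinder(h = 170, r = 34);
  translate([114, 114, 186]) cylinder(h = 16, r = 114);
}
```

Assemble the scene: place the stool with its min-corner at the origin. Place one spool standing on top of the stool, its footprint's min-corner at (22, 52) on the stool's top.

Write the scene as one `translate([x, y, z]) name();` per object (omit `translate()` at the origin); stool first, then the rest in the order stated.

stool();
translate([22, 52, 417]) spool();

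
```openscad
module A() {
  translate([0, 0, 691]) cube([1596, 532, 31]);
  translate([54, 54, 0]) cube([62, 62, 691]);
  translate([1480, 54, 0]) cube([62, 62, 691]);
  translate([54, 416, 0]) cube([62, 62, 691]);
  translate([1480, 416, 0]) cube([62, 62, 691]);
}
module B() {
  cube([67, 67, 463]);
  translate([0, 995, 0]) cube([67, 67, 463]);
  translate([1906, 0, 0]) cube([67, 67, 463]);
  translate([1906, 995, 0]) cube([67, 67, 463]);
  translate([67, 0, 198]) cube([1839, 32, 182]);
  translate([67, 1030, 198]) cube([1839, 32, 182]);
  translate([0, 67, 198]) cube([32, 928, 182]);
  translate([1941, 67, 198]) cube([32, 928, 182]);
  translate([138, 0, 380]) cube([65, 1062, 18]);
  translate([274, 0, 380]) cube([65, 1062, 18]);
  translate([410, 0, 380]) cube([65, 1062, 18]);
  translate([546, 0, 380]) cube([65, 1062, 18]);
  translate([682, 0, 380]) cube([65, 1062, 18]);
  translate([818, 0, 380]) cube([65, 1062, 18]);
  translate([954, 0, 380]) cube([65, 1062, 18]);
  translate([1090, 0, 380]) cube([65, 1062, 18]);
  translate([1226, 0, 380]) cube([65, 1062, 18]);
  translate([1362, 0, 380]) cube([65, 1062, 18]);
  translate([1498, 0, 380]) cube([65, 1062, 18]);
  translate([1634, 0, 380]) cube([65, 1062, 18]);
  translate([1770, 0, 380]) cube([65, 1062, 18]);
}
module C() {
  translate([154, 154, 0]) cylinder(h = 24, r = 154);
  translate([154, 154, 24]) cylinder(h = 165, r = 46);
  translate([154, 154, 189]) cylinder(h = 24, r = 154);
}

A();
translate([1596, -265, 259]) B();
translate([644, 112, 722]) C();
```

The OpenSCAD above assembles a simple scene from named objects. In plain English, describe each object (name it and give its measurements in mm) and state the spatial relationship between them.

A is a table: top 1596 mm (x) × 532 mm (y), 31 mm thick, upper face at z = 722 mm, on four 62×62 mm square legs, each inset 54 mm from the nearest pair of top edges, running from z = 0 to the bottom of the top.

B is a bed frame 1973 mm long (x) by 1062 mm wide (y). Four 67×67 mm corner posts, 463 mm tall, at the corners of the footprint. Four rails of 32 mm thickness and 182 mm height run between adjacent posts with their undersides at z = 198 mm, their outer faces flush with the outside of the frame (the two x-running rails run between the posts' inner faces; the two y-running rails run between the posts' inner faces). 13 slats, each 65 mm wide (x) and 18 mm thick, lie across the top of the two x-running rails, running the full 1062 mm width of the frame in y; the slats are evenly spaced along x between the inner faces of the end posts with equal gaps (rounded down to the nearest mm) at the −x end and between each pair — any rounding remainder accumulates at the +x end.

C is a spool: two coaxial disc flanges of radius 154 mm and thickness 24 mm, joined by a core cylinder of radius 46 mm and height 165 mm. The lower flange rests on z = 0 and the three cylinders share a vertical axis.

The bed frame is beside the table with their tops flush at z = 722. The spool is on top of the table, centred.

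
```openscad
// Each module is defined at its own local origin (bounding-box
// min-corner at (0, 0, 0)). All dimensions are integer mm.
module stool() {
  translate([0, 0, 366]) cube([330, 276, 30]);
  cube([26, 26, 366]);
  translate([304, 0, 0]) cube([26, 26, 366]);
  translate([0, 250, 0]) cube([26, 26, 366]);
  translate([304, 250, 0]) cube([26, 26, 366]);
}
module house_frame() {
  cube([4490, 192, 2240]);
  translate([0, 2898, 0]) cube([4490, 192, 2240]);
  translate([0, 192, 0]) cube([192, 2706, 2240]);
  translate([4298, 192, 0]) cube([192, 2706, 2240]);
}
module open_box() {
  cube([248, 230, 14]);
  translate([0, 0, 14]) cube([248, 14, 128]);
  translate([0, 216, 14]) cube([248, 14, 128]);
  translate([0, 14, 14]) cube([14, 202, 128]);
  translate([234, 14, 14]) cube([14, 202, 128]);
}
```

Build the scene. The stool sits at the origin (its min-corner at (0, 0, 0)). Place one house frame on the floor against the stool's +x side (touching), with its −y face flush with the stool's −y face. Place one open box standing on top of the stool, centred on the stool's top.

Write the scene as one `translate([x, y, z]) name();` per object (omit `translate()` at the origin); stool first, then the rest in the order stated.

stool();
translate([330, 0, 0]) house_frame();
translate([41, 23, 396]) open_box();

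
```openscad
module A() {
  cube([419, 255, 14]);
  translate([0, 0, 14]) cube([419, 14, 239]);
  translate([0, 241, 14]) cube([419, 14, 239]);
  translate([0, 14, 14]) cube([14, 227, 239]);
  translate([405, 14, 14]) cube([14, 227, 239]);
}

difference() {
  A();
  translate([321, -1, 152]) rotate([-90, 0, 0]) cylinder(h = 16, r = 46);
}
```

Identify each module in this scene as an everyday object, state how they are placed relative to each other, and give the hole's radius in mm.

A is an open box. The open box has a circular hole through its front wall. The hole's radius is 46 mm.

The subtracted cylinder has r = 46 mm.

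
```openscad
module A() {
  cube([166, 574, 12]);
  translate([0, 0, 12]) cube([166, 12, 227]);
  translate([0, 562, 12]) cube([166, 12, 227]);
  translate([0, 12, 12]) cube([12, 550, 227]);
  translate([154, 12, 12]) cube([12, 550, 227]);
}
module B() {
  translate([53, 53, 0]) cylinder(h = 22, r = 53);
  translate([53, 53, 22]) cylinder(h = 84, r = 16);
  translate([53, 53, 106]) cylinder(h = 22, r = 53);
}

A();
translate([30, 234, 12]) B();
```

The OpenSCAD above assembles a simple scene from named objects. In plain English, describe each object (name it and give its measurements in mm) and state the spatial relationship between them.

A is an open storage box with external size 166×574×239 mm and wall thickness 12 mm (the base is also 12 mm thick). The base covers the whole footprint; the four walls stand on the base, with the y-facing walls full-width and the x-facing walls fitting between their inner faces.

B is a spool: two coaxial disc flanges of radius 53 mm and thickness 22 mm, joined by a core cylinder of radius 16 mm and height 84 mm. The lower flange rests on z = 0 and the three cylinders share a vertical axis.

The spool sits inside the open box, centred.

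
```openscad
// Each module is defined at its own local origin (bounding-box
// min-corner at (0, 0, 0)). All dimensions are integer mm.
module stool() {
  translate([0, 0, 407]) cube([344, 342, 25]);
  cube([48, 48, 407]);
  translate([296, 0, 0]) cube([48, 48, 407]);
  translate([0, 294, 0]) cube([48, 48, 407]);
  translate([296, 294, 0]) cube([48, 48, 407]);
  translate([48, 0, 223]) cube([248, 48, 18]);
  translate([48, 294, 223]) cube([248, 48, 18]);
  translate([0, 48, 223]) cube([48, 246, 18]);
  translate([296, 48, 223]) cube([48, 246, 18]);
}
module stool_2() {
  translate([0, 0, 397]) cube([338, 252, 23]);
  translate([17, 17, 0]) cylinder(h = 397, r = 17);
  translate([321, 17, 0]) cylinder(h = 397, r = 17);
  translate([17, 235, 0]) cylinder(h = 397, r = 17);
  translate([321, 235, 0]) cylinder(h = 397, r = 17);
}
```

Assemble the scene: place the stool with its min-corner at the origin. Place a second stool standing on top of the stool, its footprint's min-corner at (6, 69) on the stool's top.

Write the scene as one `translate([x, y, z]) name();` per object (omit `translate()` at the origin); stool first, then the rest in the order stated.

stool();
translate([6, 69, 432]) stool_2();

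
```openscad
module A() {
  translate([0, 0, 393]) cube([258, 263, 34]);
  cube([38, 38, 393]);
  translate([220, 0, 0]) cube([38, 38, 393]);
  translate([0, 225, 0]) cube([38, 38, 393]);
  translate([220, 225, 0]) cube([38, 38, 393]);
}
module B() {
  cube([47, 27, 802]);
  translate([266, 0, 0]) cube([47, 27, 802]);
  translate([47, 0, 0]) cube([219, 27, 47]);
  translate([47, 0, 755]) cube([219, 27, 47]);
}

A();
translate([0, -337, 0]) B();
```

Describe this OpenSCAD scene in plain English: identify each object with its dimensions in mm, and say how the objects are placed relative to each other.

A is a four-legged stool. The seat is a 258×263×34 mm slab whose top surface is at z = 427 mm; four square legs, each 38×38 mm in cross-section, run from the floor (z = 0) to the underside of the seat, each flush with a corner of the seat.

B is a picture frame with a 219×708 mm rectangular opening (x by z) and a uniform 47 mm border on every side. Frame depth is 27 mm along y. It is built from two vertical stiles running the full outside height and two horizontal rails spanning the gap between the stiles.

The picture frame is on the floor beside the stool on its −y side.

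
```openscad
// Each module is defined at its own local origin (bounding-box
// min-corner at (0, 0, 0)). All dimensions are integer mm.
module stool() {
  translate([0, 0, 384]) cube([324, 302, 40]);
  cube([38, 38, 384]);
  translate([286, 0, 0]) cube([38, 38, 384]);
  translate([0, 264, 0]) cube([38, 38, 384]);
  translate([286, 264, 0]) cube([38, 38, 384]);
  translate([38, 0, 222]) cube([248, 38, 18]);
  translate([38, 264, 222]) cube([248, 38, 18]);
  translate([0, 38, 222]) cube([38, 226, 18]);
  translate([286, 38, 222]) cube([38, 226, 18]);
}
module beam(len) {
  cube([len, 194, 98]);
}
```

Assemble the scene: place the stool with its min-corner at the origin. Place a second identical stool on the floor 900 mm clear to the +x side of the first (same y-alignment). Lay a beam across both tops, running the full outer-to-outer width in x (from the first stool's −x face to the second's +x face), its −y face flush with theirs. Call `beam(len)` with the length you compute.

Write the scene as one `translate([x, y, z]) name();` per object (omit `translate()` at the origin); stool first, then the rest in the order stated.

stool();
translate([1224, 0, 0]) stool();
translate([0, 0, 424]) beam(1548);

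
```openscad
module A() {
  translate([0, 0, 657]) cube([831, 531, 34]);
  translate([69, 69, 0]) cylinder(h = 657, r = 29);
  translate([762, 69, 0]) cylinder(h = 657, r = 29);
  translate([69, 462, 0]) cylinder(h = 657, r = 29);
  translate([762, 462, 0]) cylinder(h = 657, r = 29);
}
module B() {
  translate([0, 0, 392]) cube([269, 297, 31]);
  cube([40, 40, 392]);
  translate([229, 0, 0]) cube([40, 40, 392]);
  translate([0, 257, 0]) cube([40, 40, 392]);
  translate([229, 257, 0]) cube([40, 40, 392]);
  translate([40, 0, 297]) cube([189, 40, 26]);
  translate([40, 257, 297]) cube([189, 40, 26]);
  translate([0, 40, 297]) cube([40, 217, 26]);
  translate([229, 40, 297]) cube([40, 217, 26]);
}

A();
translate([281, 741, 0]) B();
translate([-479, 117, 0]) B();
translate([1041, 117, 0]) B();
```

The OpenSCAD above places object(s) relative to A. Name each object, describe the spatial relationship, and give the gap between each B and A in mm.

Each stool's nearest face is 210 mm from the table's bounding box.

A is a table. B is a stool. Three stools sit around the table at the +y, −x, +x sides. The gap between each stool and the table is 210 mm.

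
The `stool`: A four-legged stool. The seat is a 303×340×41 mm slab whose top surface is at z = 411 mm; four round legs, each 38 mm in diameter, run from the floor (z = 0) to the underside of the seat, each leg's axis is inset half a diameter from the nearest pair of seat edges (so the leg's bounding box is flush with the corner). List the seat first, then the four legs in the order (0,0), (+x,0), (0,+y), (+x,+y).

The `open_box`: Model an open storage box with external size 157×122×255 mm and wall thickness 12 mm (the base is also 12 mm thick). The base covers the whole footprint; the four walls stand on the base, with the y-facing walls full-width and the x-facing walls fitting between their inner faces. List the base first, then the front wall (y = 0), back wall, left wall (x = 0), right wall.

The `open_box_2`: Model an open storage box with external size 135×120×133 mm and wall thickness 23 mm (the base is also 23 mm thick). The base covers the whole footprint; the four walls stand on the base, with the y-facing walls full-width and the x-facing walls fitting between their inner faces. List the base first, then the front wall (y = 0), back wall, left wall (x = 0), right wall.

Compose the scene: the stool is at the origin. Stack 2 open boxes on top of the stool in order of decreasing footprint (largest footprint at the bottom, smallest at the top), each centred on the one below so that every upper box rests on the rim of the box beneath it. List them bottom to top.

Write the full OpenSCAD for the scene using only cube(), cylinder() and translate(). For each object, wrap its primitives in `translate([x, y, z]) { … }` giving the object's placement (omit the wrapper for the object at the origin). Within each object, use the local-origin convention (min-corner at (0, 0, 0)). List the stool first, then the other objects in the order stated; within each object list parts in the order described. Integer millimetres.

translate([0, 0, 370]) cube([303, 340, 41]);
translate([19, 19, 0]) cylinder(h = 370, r = 19);
translate([284, 19, 0]) cylinder(h = 370, r = 19);
translate([19, 321, 0]) cylinder(h = 370, r = 19);
translate([284, 321, 0]) cylinder(h = 370, r = 19);
translate([73, 109, 411]) {
  cube([157, 122, 12]);
  translate([0, 0, 12]) cube([157, 12, 243]);
  translate([0, 110, 12]) cube([157, 12, 243]);
  translate([0, 12, 12]) cube([12, 98, 243]);
  translate([145, 12, 12]) cube([12, 98, 243]);
}
translate([84, 110, 666]) {
  cube([135, 120, 23]);
  translate([0, 0, 23]) cube([135, 23, 110]);
  translate([0, 97, 23]) cube([135, 23, 110]);
  translate([0, 23, 23]) cube([23, 74, 110]);
  translate([112, 23, 23]) cube([23, 74, 110]);
}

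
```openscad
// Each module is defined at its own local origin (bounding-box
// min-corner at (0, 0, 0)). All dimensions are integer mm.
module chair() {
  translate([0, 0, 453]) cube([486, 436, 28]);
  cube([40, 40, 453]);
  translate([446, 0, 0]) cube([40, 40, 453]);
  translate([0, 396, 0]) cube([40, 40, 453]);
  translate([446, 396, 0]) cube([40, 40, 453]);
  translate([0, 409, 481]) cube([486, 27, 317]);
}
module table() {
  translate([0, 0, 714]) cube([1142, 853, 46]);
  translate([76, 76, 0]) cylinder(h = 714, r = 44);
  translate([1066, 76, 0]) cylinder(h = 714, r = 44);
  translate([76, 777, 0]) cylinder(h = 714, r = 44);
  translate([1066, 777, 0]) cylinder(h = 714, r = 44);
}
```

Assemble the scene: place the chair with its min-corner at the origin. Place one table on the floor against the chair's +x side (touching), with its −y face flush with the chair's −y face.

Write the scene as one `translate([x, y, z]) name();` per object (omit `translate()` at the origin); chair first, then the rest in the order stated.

chair();
translate([486, 0, 0]) table();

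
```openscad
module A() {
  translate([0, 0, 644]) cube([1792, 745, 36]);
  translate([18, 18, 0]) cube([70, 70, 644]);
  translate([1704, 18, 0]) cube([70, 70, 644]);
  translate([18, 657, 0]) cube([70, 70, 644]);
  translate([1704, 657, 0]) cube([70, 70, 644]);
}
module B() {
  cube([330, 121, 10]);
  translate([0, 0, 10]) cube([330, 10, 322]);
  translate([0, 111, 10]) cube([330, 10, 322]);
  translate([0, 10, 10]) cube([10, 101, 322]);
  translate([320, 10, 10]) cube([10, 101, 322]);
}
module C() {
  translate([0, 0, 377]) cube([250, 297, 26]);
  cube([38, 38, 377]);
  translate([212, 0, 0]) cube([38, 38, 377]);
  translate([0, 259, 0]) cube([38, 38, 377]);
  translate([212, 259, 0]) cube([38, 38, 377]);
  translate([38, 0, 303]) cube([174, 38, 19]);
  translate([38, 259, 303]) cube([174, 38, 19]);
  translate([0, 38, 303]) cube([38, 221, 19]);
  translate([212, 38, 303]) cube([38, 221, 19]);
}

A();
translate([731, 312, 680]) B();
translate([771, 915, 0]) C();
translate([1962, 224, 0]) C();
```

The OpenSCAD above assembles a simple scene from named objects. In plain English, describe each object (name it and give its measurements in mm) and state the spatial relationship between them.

A is a table with a 1792×745 mm rectangular top, 36 mm thick, top surface at z = 680 mm, supported by four 70×70 mm square legs, each inset 18 mm from the nearest pair of top edges, running from the floor.

B is an open-topped rectangular box: outside dimensions 330×121×332 mm, with a uniform wall and base thickness of 10 mm. The base is a full 330×121 slab on the floor; four walls sit on top of the base. The front and back walls (the −y and +y sides) span the full width; the two side walls fit between them.

C is a simple wooden stool: a rectangular seat 250 mm (x) by 297 mm (y), 26 mm thick, top face at z = 403 mm, on four square legs, each 38×38 mm in cross-section. The legs rest on z = 0, each flush with a corner of the seat. Four stretchers, 38 mm wide and 19 mm tall, connect adjacent legs with their undersides at z = 303 mm, each running between the inner faces of the legs it joins and aligned with the legs' outer faces on the other axis.

The open box is on top of the table, centred. Two stools sit around the table at the +y, +x sides.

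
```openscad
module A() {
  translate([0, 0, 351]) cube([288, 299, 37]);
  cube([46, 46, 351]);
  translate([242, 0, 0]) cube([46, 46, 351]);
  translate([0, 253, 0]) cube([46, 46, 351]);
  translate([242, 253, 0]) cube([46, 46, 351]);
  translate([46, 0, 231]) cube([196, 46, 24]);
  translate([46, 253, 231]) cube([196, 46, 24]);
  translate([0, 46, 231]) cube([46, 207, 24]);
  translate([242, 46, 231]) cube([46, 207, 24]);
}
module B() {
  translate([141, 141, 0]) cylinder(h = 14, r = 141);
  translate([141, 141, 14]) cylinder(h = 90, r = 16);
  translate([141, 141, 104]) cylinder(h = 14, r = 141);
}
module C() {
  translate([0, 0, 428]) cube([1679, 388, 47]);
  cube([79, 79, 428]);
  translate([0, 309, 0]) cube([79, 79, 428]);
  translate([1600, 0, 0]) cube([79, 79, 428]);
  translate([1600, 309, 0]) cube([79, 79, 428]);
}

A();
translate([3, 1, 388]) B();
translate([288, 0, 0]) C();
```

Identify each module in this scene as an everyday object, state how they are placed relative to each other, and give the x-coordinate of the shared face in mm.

The stool's +x face and the bench's −x face are both at x = 288 mm.

A is a stool. B is a spool. C is a bench. The spool is on top of the stool. The bench is against the stool's +x side, with their −y faces flush. The x-coordinate of the shared face is 288 mm.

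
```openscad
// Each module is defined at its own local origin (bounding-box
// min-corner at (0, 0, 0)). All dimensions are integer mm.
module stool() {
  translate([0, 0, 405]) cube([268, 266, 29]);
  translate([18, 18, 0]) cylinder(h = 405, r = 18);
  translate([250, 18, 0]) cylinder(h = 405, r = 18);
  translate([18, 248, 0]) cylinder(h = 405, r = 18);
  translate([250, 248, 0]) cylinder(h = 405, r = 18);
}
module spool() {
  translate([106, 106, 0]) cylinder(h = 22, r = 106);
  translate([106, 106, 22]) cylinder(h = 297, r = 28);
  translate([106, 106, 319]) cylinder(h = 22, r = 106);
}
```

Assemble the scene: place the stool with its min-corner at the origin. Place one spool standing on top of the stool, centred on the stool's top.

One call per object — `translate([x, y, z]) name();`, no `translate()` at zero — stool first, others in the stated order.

stool();
translate([28, 27, 434]) spool();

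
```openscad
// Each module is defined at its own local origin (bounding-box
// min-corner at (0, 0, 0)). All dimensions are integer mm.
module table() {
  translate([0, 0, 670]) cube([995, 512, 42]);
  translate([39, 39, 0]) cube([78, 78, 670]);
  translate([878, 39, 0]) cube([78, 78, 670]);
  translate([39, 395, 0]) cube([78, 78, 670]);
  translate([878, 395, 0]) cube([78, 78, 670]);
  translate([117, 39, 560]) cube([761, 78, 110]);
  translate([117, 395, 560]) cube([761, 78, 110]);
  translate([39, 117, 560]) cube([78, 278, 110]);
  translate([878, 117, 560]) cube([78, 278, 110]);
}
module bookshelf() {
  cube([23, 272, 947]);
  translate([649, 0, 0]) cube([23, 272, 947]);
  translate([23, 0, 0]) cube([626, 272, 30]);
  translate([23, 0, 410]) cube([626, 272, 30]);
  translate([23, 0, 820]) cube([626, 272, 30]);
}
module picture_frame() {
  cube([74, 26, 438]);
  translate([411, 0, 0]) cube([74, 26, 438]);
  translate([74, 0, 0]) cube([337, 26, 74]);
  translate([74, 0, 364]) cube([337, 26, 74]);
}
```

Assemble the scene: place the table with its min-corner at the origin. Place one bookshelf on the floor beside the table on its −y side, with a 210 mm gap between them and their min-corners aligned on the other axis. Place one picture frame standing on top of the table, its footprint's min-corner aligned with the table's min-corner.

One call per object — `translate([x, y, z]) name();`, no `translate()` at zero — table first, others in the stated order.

table();
translate([0, -482, 0]) bookshelf();
translate([0, 0, 712]) picture_frame();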